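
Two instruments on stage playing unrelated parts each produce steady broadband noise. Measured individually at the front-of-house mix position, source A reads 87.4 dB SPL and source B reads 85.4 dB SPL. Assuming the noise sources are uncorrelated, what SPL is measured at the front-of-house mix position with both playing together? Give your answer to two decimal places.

Add the sources as powers (linear), then convert back to dB:
L_total = 10·log₁₀(10^(87.4/10) + 10^(85.4/10)) = 10·log₁₀(896300000) = 89.52 dB SPL.

89.52 dB SPL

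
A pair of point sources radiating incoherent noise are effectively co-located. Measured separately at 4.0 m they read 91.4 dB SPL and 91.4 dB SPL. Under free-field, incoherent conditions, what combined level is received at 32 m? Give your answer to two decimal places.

Combined at 4.0 m: 10·log₁₀(10^(91.4/10)+10^(91.4/10)) = 94.410 dB SPL.
Then apply −20·log₁₀(32/4.0) = -18.062 dB → 76.35 dB SPL.

76.35 dB SPL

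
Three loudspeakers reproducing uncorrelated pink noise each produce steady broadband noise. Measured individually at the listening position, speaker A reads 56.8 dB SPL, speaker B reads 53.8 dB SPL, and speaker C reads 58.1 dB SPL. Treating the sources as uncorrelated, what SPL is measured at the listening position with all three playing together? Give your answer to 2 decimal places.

Uncorrelated sources add in intensity (power), not in dB.
L_total = 10·log₁₀(10^(56.8/10) + 10^(53.8/10) + 10^(58.1/10)) = 10·log₁₀(1364000) = 61.35 dB SPL.

61.35 dB SPL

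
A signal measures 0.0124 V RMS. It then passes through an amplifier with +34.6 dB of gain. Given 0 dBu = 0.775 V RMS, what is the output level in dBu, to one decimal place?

Input level: 20·log₁₀(0.0124/0.775) = -35.92 dBu.
Output: -35.92 + 34.6 = -1.3 dBu.

-1.3 dBu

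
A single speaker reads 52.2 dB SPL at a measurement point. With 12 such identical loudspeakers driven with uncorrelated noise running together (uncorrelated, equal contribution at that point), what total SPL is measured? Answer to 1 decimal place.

12 equal incoherent sources raise the level by 10·log₁₀(12) = 10.79 dB.
L_total = 52.2 + 10.79 = 63.0 dB SPL.

63.0 dB SPL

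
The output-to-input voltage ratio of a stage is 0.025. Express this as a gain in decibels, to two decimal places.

-32.04 dB

For a voltage ratio, dB = 20·log₁₀(V₂/V₁).
20·log₁₀(0.025) = -32.04 dB.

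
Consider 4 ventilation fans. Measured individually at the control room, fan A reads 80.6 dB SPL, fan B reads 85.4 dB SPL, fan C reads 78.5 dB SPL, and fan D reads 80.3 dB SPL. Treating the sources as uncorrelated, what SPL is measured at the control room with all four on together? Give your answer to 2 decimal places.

88.06 dB SPL

Uncorrelated sources add in intensity (power), not in dB.
L_total = 10·log₁₀(10^(80.6/10) + 10^(85.4/10) + 10^(78.5/10) + 10^(80.3/10)) = 10·log₁₀(639500000) = 88.06 dB SPL.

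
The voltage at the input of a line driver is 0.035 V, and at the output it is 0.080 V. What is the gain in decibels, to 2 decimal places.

7.18 dB

Voltage is an amplitude quantity, so gain = 20·log₁₀(V_out/V_in).
20·log₁₀(0.080/0.035) = 20·log₁₀(2.286) = 7.18 dB.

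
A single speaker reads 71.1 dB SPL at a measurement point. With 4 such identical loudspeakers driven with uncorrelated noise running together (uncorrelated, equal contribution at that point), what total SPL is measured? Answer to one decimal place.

4 equal incoherent sources raise the level by 10·log₁₀(4) = 6.02 dB.
L_total = 71.1 + 6.02 = 77.1 dB SPL.

77.1 dB SPL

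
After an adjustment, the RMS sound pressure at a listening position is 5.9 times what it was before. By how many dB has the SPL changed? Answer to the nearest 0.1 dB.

SPL change from a pressure ratio uses the 20·log₁₀ form:
20·log₁₀(5.9) = 15.4 dB.

15.4 dB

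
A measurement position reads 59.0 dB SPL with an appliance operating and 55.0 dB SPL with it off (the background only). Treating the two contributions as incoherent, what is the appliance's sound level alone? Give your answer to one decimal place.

56.8 dB SPL

Remove the background by subtracting linear intensities:
L_src = 10·log₁₀(10^(59.0/10) − 10^(55.0/10)) = 10·log₁₀(478100) = 56.8 dB SPL.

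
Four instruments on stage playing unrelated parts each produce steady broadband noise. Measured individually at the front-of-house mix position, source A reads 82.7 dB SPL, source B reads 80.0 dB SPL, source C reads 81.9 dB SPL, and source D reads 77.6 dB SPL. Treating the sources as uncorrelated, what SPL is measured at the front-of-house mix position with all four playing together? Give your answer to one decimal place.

Uncorrelated sources add in intensity (power), not in dB.
L_total = 10·log₁₀(10^(82.7/10) + 10^(80.0/10) + 10^(81.9/10) + 10^(77.6/10)) = 10·log₁₀(498600000) = 87.0 dB SPL.

87.0 dB SPL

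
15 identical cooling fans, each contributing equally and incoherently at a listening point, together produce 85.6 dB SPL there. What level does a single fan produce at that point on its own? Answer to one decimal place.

15 equal incoherent sources add 10·log₁₀(15) = 11.76 dB over one source.
L_one = 85.6 − 11.76 = 73.8 dB SPL.

73.8 dB SPL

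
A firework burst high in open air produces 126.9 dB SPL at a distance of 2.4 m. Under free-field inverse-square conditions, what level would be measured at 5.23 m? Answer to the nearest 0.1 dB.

120.1 dB SPL

Free-field point source: level drops by 20·log₁₀ of the distance ratio.
ΔL = −20·log₁₀(5.23/2.4) = -6.77 dB, so L₂ = 126.9 + (-6.77) = 120.1 dB SPL.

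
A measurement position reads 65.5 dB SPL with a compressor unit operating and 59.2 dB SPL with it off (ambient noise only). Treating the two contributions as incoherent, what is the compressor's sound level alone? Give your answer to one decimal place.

Remove the background by subtracting linear intensities:
L_src = 10·log₁₀(10^(65.5/10) − 10^(59.2/10)) = 10·log₁₀(2716000) = 64.3 dB SPL.

64.3 dB SPL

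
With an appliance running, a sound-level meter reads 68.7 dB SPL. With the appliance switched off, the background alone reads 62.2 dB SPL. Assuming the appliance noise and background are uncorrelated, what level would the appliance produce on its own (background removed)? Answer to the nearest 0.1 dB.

Remove the background by subtracting linear intensities:
L_src = 10·log₁₀(10^(68.7/10) − 10^(62.2/10)) = 10·log₁₀(5754000) = 67.6 dB SPL.

67.6 dB SPL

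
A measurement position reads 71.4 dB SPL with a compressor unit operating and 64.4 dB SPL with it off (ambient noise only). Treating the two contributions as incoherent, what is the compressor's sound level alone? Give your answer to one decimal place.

70.4 dB SPL

Background correction is a power subtraction:
L_src = 10·log₁₀(10^(71.4/10) − 10^(64.4/10)) = 10·log₁₀(11050000) = 70.4 dB SPL.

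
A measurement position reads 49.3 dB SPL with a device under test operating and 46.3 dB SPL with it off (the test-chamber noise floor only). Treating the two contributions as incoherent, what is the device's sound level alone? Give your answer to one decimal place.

Background correction is a power subtraction:
L_src = 10·log₁₀(10^(49.3/10) − 10^(46.3/10)) = 10·log₁₀(42460) = 46.3 dB SPL.

46.3 dB SPL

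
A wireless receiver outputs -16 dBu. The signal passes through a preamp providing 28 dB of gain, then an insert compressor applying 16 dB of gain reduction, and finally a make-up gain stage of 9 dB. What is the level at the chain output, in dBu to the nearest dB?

Gain stages sum in dB:
-16 + 28 − 16 + 9 = +5 dBu.

+5 dBu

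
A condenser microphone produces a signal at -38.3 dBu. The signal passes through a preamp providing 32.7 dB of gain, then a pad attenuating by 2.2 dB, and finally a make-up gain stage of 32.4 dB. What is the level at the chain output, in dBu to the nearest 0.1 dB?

In dB, series stages simply add:
-38.3 + 32.7 − 2.2 + 32.4 = +24.6 dBu.

+24.6 dBu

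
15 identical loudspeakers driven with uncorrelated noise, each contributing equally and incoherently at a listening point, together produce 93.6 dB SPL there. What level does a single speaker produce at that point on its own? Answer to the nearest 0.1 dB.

81.8 dB SPL

15 equal incoherent sources add 10·log₁₀(15) = 11.76 dB over one source.
L_one = 93.6 − 11.76 = 81.8 dB SPL.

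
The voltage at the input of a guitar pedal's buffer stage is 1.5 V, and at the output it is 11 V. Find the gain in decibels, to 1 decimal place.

17.3 dB

Voltage ratio → dB uses the 20·log₁₀ form:
20·log₁₀(11/1.5) = 20·log₁₀(7.333) = 17.3 dB.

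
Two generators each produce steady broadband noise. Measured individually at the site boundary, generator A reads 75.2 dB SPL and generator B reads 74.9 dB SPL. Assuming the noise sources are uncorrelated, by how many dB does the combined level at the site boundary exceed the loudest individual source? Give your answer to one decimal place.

Uncorrelated sources add in intensity (power), not in dB.
L_total = 10·log₁₀(10^(75.2/10) + 10^(74.9/10)) = 78.06 dB SPL.
Excess over the loudest (75.2 dB): 78.06 − 75.2 = 2.9 dB.

2.9 dB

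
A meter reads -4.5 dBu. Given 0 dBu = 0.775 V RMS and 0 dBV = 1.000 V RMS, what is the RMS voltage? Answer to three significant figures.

V = 0.775 V × 10^(-4.5/20).
= 0.775 × 0.5957 = 0.462 V.

0.462 V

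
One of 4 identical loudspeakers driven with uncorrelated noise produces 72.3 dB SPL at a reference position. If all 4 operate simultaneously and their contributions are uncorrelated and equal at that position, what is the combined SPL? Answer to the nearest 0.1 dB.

78.3 dB SPL

4 equal incoherent sources raise the level by 10·log₁₀(4) = 6.02 dB.
L_total = 72.3 + 6.02 = 78.3 dB SPL.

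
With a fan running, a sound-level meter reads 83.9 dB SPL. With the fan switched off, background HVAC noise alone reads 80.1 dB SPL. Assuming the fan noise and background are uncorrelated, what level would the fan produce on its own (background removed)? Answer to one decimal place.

81.6 dB SPL

Subtract intensities: L_src = 10·log₁₀(10^(L_total/10) − 10^(L_bg/10)).
L_src = 10·log₁₀(10^(83.9/10) − 10^(80.1/10)) = 10·log₁₀(143100000) = 81.6 dB SPL.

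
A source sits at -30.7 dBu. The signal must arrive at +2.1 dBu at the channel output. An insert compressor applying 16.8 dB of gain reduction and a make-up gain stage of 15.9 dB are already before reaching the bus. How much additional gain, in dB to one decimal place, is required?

The required make-up gain is the shortfall in the dB sum.
G = +2.1 − (-30.7) + 16.8 − 15.9 = 33.7 dB.

33.7 dB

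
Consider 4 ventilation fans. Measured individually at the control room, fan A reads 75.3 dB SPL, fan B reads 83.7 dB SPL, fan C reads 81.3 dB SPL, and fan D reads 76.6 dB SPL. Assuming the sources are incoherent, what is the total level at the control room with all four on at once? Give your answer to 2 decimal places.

86.52 dB SPL

Incoherent sources sum as intensities:
L_total = 10·log₁₀(10^(75.3/10) + 10^(83.7/10) + 10^(81.3/10) + 10^(76.6/10)) = 10·log₁₀(448900000) = 86.52 dB SPL.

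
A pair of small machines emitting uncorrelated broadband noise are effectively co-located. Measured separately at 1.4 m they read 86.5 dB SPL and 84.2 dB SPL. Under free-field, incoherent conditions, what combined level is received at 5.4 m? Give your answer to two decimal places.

Combined at 1.4 m: 10·log₁₀(10^(86.5/10)+10^(84.2/10)) = 88.511 dB SPL.
Then apply −20·log₁₀(5.4/1.4) = -11.725 dB → 76.79 dB SPL.

76.79 dB SPL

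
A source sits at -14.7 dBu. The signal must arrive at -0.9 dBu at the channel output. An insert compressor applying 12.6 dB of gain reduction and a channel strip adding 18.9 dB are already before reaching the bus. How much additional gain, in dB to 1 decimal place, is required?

The required make-up gain is the shortfall in the dB sum.
G = -0.9 − (-14.7) + 12.6 − 18.9 = 7.5 dB.

7.5 dB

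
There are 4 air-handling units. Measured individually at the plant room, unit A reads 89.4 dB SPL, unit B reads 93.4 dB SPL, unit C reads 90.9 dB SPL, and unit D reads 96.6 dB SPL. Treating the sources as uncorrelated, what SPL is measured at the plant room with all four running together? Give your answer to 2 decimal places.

Add the sources as powers (linear), then convert back to dB:
L_total = 10·log₁₀(10^(89.4/10) + 10^(93.4/10) + 10^(90.9/10) + 10^(96.6/10)) = 10·log₁₀(8860000000) = 99.47 dB SPL.

99.47 dB SPL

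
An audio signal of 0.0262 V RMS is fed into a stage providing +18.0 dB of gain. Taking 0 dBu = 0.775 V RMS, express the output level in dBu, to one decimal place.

-11.4 dBu

Input level: 20·log₁₀(0.0262/0.775) = -29.42 dBu.
Output: -29.42 + 18.0 = -11.4 dBu.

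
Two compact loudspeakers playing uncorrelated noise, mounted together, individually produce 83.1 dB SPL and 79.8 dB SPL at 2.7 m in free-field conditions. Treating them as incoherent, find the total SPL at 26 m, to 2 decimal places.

Combined at 2.7 m: 10·log₁₀(10^(83.1/10)+10^(79.8/10)) = 84.766 dB SPL.
Then apply −20·log₁₀(26/2.7) = -19.672 dB → 65.09 dB SPL.

65.09 dB SPL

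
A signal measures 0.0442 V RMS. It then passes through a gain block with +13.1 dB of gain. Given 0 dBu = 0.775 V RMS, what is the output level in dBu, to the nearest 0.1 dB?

Input level: 20·log₁₀(0.0442/0.775) = -24.88 dBu.
Output: -24.88 + 13.1 = -11.8 dBu.

-11.8 dBu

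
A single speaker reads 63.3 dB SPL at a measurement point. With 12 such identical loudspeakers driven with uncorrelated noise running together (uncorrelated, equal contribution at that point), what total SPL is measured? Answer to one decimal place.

74.1 dB SPL

12 equal incoherent sources raise the level by 10·log₁₀(12) = 10.79 dB.
L_total = 63.3 + 10.79 = 74.1 dB SPL.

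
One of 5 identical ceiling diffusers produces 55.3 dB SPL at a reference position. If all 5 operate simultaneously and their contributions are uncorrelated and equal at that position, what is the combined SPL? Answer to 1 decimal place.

62.3 dB SPL

5 equal incoherent sources raise the level by 10·log₁₀(5) = 6.99 dB.
L_total = 55.3 + 6.99 = 62.3 dB SPL.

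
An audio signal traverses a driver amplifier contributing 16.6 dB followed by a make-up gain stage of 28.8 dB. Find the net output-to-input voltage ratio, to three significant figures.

186

Net gain = 16.6 + 28.8 = 45.4 dB.
Voltage ratio = 10^(45.4/20) = 186.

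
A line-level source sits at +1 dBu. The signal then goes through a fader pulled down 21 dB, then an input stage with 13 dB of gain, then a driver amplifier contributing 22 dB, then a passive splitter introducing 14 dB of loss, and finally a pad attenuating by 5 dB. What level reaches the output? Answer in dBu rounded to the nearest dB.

-4 dBu

In dB, series stages simply add:
+1 − 21 + 13 + 22 − 14 − 5 = -4 dBu.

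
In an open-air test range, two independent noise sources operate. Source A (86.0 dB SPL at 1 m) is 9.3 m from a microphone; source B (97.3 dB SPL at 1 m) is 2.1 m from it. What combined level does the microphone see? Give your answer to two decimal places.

At the listener: L_A = 86.0 − 20·log₁₀(9.3) = 66.630 dB; L_B = 97.3 − 20·log₁₀(2.1) = 90.856 dB.
Combined: 10·log₁₀(10^(66.630/10)+10^(90.856/10)) = 90.87 dB SPL.

90.87 dB SPL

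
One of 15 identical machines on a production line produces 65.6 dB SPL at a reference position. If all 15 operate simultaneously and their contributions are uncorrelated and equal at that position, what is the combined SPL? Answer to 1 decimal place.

77.4 dB SPL

15 equal incoherent sources raise the level by 10·log₁₀(15) = 11.76 dB.
L_total = 65.6 + 11.76 = 77.4 dB SPL.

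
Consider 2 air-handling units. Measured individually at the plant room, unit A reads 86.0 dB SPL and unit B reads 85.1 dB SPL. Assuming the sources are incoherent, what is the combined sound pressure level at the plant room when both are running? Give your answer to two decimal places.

88.58 dB SPL

Uncorrelated sources add in intensity (power), not in dB.
L_total = 10·log₁₀(10^(86.0/10) + 10^(85.1/10)) = 10·log₁₀(721700000) = 88.58 dB SPL.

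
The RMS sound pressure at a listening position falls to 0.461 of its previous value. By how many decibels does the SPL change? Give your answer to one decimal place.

-6.7 dB

SPL change from a pressure ratio uses the 20·log₁₀ form:
20·log₁₀(0.461) = -6.7 dB.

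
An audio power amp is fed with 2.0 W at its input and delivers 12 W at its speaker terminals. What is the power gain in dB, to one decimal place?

7.8 dB

Power ratio → dB uses the 10·log₁₀ form:
10·log₁₀(12/2.0) = 10·log₁₀(6.000) = 7.8 dB.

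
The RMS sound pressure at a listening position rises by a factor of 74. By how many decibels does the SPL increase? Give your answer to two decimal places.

Sound pressure is an amplitude quantity: ΔL = 20·log₁₀(p₂/p₁).
20·log₁₀(74) = 37.38 dB.

37.38 dB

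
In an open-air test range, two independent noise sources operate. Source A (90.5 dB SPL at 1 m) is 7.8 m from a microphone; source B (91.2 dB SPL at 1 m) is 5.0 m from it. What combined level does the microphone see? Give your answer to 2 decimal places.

At the listener: L_A = 90.5 − 20·log₁₀(7.8) = 72.658 dB; L_B = 91.2 − 20·log₁₀(5.0) = 77.221 dB.
Combined: 10·log₁₀(10^(72.658/10)+10^(77.221/10)) = 78.52 dB SPL.

78.52 dB SPL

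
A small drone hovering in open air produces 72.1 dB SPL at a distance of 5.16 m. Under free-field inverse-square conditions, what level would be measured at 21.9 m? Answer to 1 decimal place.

59.5 dB SPL

Inverse-square spreading gives ΔL = −20·log₁₀(d₂/d₁).
ΔL = −20·log₁₀(21.9/5.16) = -12.56 dB, so L₂ = 72.1 + (-12.56) = 59.5 dB SPL.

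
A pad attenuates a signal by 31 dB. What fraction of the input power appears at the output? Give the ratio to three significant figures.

Power ratio = 10^(dB/10).
10^(-31/10) = 10^(-3.100) = 0.000794.

0.000794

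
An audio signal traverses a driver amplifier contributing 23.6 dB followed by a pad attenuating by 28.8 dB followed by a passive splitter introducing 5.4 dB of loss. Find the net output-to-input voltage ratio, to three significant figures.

0.295

Net gain = 23.6 + (−28.8) + (−5.4) = -10.6 dB.
Voltage ratio = 10^(-10.6/20) = 0.295.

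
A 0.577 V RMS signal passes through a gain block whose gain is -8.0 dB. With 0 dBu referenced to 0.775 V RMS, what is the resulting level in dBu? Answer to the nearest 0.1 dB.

-10.6 dBu

Input level: 20·log₁₀(0.577/0.775) = -2.56 dBu.
Output: -2.56 − 8.0 = -10.6 dBu.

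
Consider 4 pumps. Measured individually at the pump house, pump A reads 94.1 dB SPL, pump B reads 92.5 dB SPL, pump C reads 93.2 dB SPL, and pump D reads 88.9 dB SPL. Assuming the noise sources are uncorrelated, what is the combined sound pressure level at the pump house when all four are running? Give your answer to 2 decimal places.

Add the sources as powers (linear), then convert back to dB:
L_total = 10·log₁₀(10^(94.1/10) + 10^(92.5/10) + 10^(93.2/10) + 10^(88.9/10)) = 10·log₁₀(7214000000) = 98.58 dB SPL.

98.58 dB SPL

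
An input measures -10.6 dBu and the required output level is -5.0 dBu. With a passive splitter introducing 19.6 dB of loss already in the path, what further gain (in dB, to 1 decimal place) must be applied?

25.2 dB

The required make-up gain is the shortfall in the dB sum.
G = -5.0 − (-10.6) + 19.6 = 25.2 dB.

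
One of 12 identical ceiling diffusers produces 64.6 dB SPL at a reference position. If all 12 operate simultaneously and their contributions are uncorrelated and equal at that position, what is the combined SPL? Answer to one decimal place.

12 equal incoherent sources raise the level by 10·log₁₀(12) = 10.79 dB.
L_total = 64.6 + 10.79 = 75.4 dB SPL.

75.4 dB SPL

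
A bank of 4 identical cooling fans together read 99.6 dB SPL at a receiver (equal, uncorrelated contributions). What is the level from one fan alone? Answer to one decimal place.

4 equal incoherent sources add 10·log₁₀(4) = 6.02 dB over one source.
L_one = 99.6 − 6.02 = 93.6 dB SPL.

93.6 dB SPL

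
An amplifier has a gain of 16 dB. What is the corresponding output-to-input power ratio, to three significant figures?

39.8

Power ratio = 10^(dB/10).
10^(16/10) = 10^(1.600) = 39.8.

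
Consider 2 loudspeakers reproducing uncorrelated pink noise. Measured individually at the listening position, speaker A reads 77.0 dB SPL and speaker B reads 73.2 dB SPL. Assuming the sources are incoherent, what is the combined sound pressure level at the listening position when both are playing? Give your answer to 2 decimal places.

Incoherent sources sum as intensities:
L_total = 10·log₁₀(10^(77.0/10) + 10^(73.2/10)) = 10·log₁₀(71010000) = 78.51 dB SPL.

78.51 dB SPL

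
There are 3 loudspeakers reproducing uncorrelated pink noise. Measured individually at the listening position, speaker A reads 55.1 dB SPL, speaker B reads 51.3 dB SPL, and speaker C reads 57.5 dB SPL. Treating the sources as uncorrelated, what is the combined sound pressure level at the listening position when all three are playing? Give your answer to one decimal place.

60.1 dB SPL

Uncorrelated sources add in intensity (power), not in dB.
L_total = 10·log₁₀(10^(55.1/10) + 10^(51.3/10) + 10^(57.5/10)) = 10·log₁₀(1021000) = 60.1 dB SPL.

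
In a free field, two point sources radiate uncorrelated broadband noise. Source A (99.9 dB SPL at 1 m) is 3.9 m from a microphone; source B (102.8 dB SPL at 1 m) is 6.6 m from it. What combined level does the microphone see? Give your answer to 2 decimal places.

90.33 dB SPL

At the listener: L_A = 99.9 − 20·log₁₀(3.9) = 88.079 dB; L_B = 102.8 − 20·log₁₀(6.6) = 86.409 dB.
Combined: 10·log₁₀(10^(88.079/10)+10^(86.409/10)) = 90.33 dB SPL.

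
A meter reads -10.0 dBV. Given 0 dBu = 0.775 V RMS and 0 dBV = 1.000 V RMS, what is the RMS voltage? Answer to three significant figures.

V = 1.000 V × 10^(-10.0/20).
= 1.000 × 0.3162 = 0.316 V.

0.316 V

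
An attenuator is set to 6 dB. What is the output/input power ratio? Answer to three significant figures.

Power ratio = 10^(dB/10).
10^(-6/10) = 10^(-0.6000) = 0.251.

0.251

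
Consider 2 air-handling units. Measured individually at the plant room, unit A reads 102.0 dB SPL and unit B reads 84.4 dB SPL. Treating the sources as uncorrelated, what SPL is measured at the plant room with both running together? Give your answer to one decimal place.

102.1 dB SPL

Incoherent sources sum as intensities:
L_total = 10·log₁₀(10^(102.0/10) + 10^(84.4/10)) = 10·log₁₀(16124000000) = 102.1 dB SPL.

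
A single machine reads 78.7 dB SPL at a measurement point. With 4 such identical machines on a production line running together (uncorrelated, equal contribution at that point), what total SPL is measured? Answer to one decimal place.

84.7 dB SPL

4 equal incoherent sources raise the level by 10·log₁₀(4) = 6.02 dB.
L_total = 78.7 + 6.02 = 84.7 dB SPL.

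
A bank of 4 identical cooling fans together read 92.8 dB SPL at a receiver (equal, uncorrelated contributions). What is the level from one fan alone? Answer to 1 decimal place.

4 equal incoherent sources add 10·log₁₀(4) = 6.02 dB over one source.
L_one = 92.8 − 6.02 = 86.8 dB SPL.

86.8 dB SPL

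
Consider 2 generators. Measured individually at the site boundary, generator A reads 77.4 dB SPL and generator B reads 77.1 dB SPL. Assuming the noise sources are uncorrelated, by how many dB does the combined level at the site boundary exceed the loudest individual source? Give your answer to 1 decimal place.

Uncorrelated sources add in intensity (power), not in dB.
L_total = 10·log₁₀(10^(77.4/10) + 10^(77.1/10)) = 80.26 dB SPL.
Excess over the loudest (77.4 dB): 80.26 − 77.4 = 2.9 dB.

2.9 dB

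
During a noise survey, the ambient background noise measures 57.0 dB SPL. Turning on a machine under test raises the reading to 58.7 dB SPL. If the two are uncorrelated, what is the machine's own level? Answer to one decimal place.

Remove the background by subtracting linear intensities:
L_src = 10·log₁₀(10^(58.7/10) − 10^(57.0/10)) = 10·log₁₀(240100) = 53.8 dB SPL.

53.8 dB SPL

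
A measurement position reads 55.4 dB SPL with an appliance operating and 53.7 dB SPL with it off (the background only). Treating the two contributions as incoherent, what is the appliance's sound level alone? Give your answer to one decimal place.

50.5 dB SPL

Background correction is a power subtraction:
L_src = 10·log₁₀(10^(55.4/10) − 10^(53.7/10)) = 10·log₁₀(112300) = 50.5 dB SPL.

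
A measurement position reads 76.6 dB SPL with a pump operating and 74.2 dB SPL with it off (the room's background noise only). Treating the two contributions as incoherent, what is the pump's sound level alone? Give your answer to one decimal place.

72.9 dB SPL

Background correction is a power subtraction:
L_src = 10·log₁₀(10^(76.6/10) − 10^(74.2/10)) = 10·log₁₀(19410000) = 72.9 dB SPL.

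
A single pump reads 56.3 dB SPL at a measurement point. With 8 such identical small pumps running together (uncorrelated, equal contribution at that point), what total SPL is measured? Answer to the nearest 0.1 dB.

8 equal incoherent sources raise the level by 10·log₁₀(8) = 9.03 dB.
L_total = 56.3 + 9.03 = 65.3 dB SPL.

65.3 dB SPL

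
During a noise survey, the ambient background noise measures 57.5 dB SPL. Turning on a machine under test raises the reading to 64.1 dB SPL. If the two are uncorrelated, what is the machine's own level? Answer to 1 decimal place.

63.0 dB SPL

Subtract intensities: L_src = 10·log₁₀(10^(L_total/10) − 10^(L_bg/10)).
L_src = 10·log₁₀(10^(64.1/10) − 10^(57.5/10)) = 10·log₁₀(2008000) = 63.0 dB SPL.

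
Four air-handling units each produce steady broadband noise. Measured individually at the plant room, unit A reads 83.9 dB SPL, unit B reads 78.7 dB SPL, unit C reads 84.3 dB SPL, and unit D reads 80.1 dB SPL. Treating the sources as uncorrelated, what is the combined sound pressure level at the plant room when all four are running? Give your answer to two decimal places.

88.40 dB SPL

Incoherent sources sum as intensities:
L_total = 10·log₁₀(10^(83.9/10) + 10^(78.7/10) + 10^(84.3/10) + 10^(80.1/10)) = 10·log₁₀(691100000) = 88.40 dB SPL.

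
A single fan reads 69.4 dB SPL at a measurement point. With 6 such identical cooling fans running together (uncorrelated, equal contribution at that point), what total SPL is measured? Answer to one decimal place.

6 equal incoherent sources raise the level by 10·log₁₀(6) = 7.78 dB.
L_total = 69.4 + 7.78 = 77.2 dB SPL.

77.2 dB SPL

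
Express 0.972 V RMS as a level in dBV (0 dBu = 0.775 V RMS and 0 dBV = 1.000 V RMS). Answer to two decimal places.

dBV = 20·log₁₀(V / 1.000 V).
20·log₁₀(0.972/1.000) = -0.25 dBV.

-0.25 dBV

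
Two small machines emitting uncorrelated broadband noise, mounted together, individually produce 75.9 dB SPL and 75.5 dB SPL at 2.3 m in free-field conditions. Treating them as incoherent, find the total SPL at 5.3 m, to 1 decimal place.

Combined at 2.3 m: 10·log₁₀(10^(75.9/10)+10^(75.5/10)) = 78.71 dB SPL.
Then apply −20·log₁₀(5.3/2.3) = -7.25 dB → 71.5 dB SPL.

71.5 dB SPL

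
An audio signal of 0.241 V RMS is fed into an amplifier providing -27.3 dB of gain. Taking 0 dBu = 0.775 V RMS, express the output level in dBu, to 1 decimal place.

Input level: 20·log₁₀(0.241/0.775) = -10.15 dBu.
Output: -10.15 − 27.3 = -37.4 dBu.

-37.4 dBu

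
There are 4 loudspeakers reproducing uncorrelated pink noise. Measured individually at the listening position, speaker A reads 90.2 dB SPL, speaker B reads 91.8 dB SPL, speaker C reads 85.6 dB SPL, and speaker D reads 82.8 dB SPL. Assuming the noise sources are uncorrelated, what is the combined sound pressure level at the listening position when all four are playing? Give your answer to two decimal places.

Add the sources as powers (linear), then convert back to dB:
L_total = 10·log₁₀(10^(90.2/10) + 10^(91.8/10) + 10^(85.6/10) + 10^(82.8/10)) = 10·log₁₀(3114000000) = 94.93 dB SPL.

94.93 dB SPL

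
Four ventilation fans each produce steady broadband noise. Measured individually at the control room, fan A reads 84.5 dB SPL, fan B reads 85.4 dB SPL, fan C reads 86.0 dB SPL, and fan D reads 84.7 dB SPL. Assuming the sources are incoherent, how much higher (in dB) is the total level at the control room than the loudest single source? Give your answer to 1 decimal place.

5.2 dB

Add the sources as powers (linear), then convert back to dB:
L_total = 10·log₁₀(10^(84.5/10) + 10^(85.4/10) + 10^(86.0/10) + 10^(84.7/10)) = 91.21 dB SPL.
Excess over the loudest (86.0 dB): 91.21 − 86.0 = 5.2 dB.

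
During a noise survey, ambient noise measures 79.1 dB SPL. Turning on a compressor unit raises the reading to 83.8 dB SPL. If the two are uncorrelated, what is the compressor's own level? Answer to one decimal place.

82.0 dB SPL

Subtract intensities: L_src = 10·log₁₀(10^(L_total/10) − 10^(L_bg/10)).
L_src = 10·log₁₀(10^(83.8/10) − 10^(79.1/10)) = 10·log₁₀(158600000) = 82.0 dB SPL.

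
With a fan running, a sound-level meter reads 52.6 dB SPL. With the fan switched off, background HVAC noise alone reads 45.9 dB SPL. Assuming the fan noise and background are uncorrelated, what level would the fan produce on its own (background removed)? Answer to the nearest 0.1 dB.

51.6 dB SPL

Remove the background by subtracting linear intensities:
L_src = 10·log₁₀(10^(52.6/10) − 10^(45.9/10)) = 10·log₁₀(143100) = 51.6 dB SPL.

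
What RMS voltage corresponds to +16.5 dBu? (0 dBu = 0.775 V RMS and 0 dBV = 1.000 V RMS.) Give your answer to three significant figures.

5.18 V

V = 0.775 V × 10^(+16.5/20).
= 0.775 × 6.683 = 5.18 V.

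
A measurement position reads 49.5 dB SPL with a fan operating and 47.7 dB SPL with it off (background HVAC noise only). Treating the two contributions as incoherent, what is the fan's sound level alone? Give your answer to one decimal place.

44.8 dB SPL

Remove the background by subtracting linear intensities:
L_src = 10·log₁₀(10^(49.5/10) − 10^(47.7/10)) = 10·log₁₀(30240) = 44.8 dB SPL.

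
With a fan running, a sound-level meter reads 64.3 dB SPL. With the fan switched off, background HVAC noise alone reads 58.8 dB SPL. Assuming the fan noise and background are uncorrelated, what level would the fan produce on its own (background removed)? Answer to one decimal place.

62.9 dB SPL

Remove the background by subtracting linear intensities:
L_src = 10·log₁₀(10^(64.3/10) − 10^(58.8/10)) = 10·log₁₀(1933000) = 62.9 dB SPL.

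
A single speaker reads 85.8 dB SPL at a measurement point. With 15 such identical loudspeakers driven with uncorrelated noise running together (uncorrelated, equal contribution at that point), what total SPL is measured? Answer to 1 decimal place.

97.6 dB SPL

15 equal incoherent sources raise the level by 10·log₁₀(15) = 11.76 dB.
L_total = 85.8 + 11.76 = 97.6 dB SPL.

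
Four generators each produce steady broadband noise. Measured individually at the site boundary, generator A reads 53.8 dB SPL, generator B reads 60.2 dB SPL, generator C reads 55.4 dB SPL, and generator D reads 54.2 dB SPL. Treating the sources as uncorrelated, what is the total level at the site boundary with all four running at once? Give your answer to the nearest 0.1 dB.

62.8 dB SPL

Uncorrelated sources add in intensity (power), not in dB.
L_total = 10·log₁₀(10^(53.8/10) + 10^(60.2/10) + 10^(55.4/10) + 10^(54.2/10)) = 10·log₁₀(1897000) = 62.8 dB SPL.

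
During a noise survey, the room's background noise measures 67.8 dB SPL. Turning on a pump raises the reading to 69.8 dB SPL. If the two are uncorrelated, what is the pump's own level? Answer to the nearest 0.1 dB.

Subtract intensities: L_src = 10·log₁₀(10^(L_total/10) − 10^(L_bg/10)).
L_src = 10·log₁₀(10^(69.8/10) − 10^(67.8/10)) = 10·log₁₀(3524000) = 65.5 dB SPL.

65.5 dB SPL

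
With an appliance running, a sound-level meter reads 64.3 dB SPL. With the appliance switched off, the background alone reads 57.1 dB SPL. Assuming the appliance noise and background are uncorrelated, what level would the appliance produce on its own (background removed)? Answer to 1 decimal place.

63.4 dB SPL

Background correction is a power subtraction:
L_src = 10·log₁₀(10^(64.3/10) − 10^(57.1/10)) = 10·log₁₀(2179000) = 63.4 dB SPL.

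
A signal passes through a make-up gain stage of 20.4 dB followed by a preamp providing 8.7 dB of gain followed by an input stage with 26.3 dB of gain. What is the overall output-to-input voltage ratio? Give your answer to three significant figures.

Net gain = 20.4 + 8.7 + 26.3 = 55.4 dB.
Voltage ratio = 10^(55.4/20) = 589.

589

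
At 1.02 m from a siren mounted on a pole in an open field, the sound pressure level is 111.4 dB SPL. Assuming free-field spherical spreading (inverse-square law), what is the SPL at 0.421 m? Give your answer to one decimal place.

Free-field point source: level drops by 20·log₁₀ of the distance ratio.
ΔL = −20·log₁₀(0.421/1.02) = 7.69 dB, so L₂ = 111.4 + (7.69) = 119.1 dB SPL.

119.1 dB SPL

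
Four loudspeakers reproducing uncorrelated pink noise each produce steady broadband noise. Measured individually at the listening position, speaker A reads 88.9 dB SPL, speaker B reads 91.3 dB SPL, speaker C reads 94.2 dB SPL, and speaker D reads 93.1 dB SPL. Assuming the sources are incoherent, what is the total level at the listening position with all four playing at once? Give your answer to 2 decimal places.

98.32 dB SPL

Incoherent sources sum as intensities:
L_total = 10·log₁₀(10^(88.9/10) + 10^(91.3/10) + 10^(94.2/10) + 10^(93.1/10)) = 10·log₁₀(6797000000) = 98.32 dB SPL.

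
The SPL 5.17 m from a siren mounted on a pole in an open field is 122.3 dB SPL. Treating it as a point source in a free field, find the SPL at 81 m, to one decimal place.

Free-field point source: level drops by 20·log₁₀ of the distance ratio.
ΔL = −20·log₁₀(81/5.17) = -23.90 dB, so L₂ = 122.3 + (-23.90) = 98.4 dB SPL.

98.4 dB SPL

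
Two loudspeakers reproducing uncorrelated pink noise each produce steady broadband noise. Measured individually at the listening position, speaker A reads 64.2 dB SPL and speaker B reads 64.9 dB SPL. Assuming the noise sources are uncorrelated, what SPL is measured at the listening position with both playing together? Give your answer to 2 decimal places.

67.57 dB SPL

Uncorrelated sources add in intensity (power), not in dB.
L_total = 10·log₁₀(10^(64.2/10) + 10^(64.9/10)) = 10·log₁₀(5721000) = 67.57 dB SPL.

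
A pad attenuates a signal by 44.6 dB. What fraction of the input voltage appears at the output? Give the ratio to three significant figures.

Voltage ratio = 10^(dB/20).
10^(-44.6/20) = 10^(-2.230) = 0.00589.

0.00589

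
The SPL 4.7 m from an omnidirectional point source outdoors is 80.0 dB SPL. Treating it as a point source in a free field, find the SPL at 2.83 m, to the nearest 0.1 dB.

Inverse-square spreading gives ΔL = −20·log₁₀(d₂/d₁).
ΔL = −20·log₁₀(2.83/4.7) = 4.41 dB, so L₂ = 80.0 + (4.41) = 84.4 dB SPL.

84.4 dB SPL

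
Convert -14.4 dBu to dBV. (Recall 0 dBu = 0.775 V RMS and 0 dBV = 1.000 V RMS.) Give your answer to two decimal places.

-16.61 dBV

The offset between the scales is 20·log₁₀(0.775/1.000) = −2.214 dB.
So dBV = -14.4 − 2.214 = -16.61 dBV.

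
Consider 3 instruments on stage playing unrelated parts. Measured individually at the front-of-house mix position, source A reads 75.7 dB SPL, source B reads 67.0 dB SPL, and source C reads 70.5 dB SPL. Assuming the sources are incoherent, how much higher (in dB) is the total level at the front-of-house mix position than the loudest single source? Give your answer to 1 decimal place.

Add the sources as powers (linear), then convert back to dB:
L_total = 10·log₁₀(10^(75.7/10) + 10^(67.0/10) + 10^(70.5/10)) = 77.27 dB SPL.
Excess over the loudest (75.7 dB): 77.27 − 75.7 = 1.6 dB.

1.6 dB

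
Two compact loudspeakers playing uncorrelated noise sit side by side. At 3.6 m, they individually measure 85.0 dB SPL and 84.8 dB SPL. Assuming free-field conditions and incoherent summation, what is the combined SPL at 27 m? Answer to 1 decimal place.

70.4 dB SPL

Combined at 3.6 m: 10·log₁₀(10^(85.0/10)+10^(84.8/10)) = 87.91 dB SPL.
Then apply −20·log₁₀(27/3.6) = -17.50 dB → 70.4 dB SPL.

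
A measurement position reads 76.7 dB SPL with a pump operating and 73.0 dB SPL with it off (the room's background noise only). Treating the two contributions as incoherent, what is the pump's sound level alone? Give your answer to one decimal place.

74.3 dB SPL

Subtract intensities: L_src = 10·log₁₀(10^(L_total/10) − 10^(L_bg/10)).
L_src = 10·log₁₀(10^(76.7/10) − 10^(73.0/10)) = 10·log₁₀(26820000) = 74.3 dB SPL.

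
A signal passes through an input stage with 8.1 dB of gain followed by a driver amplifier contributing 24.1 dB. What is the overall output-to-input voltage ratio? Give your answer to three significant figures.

40.7

Net gain = 8.1 + 24.1 = 32.2 dB.
Voltage ratio = 10^(32.2/20) = 40.7.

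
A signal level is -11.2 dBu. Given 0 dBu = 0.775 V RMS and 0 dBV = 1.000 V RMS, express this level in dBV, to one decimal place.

The offset between the scales is 20·log₁₀(0.775/1.000) = −2.214 dB.
So dBV = -11.2 − 2.214 = -13.4 dBV.

-13.4 dBV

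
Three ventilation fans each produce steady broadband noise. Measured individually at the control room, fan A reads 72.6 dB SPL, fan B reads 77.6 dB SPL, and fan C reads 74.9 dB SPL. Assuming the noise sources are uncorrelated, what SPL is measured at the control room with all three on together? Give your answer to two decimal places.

80.28 dB SPL

Incoherent sources sum as intensities:
L_total = 10·log₁₀(10^(72.6/10) + 10^(77.6/10) + 10^(74.9/10)) = 10·log₁₀(106600000) = 80.28 dB SPL.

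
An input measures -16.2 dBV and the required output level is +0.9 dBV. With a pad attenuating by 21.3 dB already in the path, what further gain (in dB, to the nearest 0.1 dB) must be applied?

The required make-up gain is the shortfall in the dB sum.
G = +0.9 − (-16.2) + 21.3 = 38.4 dB.

38.4 dB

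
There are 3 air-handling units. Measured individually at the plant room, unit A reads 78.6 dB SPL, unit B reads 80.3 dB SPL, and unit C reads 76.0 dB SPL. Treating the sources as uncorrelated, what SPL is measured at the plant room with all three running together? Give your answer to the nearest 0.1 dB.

Uncorrelated sources add in intensity (power), not in dB.
L_total = 10·log₁₀(10^(78.6/10) + 10^(80.3/10) + 10^(76.0/10)) = 10·log₁₀(219400000) = 83.4 dB SPL.

83.4 dB SPL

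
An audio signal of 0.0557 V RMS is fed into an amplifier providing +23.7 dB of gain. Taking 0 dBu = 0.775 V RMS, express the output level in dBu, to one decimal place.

Input level: 20·log₁₀(0.0557/0.775) = -22.87 dBu.
Output: -22.87 + 23.7 = +0.8 dBu.

+0.8 dBu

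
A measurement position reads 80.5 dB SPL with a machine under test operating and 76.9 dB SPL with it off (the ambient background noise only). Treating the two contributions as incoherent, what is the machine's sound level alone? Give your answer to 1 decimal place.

78.0 dB SPL

Subtract intensities: L_src = 10·log₁₀(10^(L_total/10) − 10^(L_bg/10)).
L_src = 10·log₁₀(10^(80.5/10) − 10^(76.9/10)) = 10·log₁₀(63220000) = 78.0 dB SPL.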